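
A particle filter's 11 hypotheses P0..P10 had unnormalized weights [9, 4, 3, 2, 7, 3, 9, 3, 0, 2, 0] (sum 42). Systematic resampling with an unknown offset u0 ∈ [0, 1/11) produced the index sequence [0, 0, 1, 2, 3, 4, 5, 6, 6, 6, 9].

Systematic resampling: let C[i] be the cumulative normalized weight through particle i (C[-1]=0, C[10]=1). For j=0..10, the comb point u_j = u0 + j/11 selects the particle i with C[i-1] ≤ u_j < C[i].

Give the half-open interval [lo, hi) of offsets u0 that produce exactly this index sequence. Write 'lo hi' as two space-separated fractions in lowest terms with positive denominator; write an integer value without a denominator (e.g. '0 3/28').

C = [3/14, 13/42, 8/21, 3/7, 25/42, 2/3, 37/42, 20/21, 20/21, 1, 1]
j=0 picked index 0: u0 ∈ [0, 3/14)
j=1 picked index 0: u0 ∈ [-1/11, 19/154)
j=2 picked index 1: u0 ∈ [5/154, 59/462)
j=3 picked index 2: u0 ∈ [17/462, 25/231)
j=4 picked index 3: u0 ∈ [4/231, 5/77)
j=5 picked index 4: u0 ∈ [-2/77, 65/462)
j=6 picked index 5: u0 ∈ [23/462, 4/33)
j=7 picked index 6: u0 ∈ [1/33, 113/462)
j=8 picked index 6: u0 ∈ [-2/33, 71/462)
j=9 picked index 6: u0 ∈ [-5/33, 29/462)
j=10 picked index 9: u0 ∈ [10/231, 1/11)
intersection: [23/462, 29/462)

23/462 29/462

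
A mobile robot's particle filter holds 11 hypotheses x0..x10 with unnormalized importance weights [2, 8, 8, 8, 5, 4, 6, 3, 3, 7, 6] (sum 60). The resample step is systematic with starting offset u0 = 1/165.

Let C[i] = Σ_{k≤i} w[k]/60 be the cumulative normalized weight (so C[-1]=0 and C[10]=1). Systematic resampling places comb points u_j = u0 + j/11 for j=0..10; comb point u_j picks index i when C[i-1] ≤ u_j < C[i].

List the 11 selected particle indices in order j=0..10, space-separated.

0 1 2 2 3 4 5 6 8 9 10

C = [1/30, 1/6, 3/10, 13/30, 31/60, 7/12, 41/60, 11/15, 47/60, 9/10, 1]
j=0: u_0=1/165 ∈ [0, 1/30) → index 0
j=1: u_1=16/165 ∈ [1/30, 1/6) → index 1
j=2: u_2=31/165 ∈ [1/6, 3/10) → index 2
j=3: u_3=46/165 ∈ [1/6, 3/10) → index 2
j=4: u_4=61/165 ∈ [3/10, 13/30) → index 3
j=5: u_5=76/165 ∈ [13/30, 31/60) → index 4
j=6: u_6=91/165 ∈ [31/60, 7/12) → index 5
j=7: u_7=106/165 ∈ [7/12, 41/60) → index 6
j=8: u_8=11/15 ∈ [11/15, 47/60) → index 8
j=9: u_9=136/165 ∈ [47/60, 9/10) → index 9
j=10: u_10=151/165 ∈ [9/10, 1) → index 10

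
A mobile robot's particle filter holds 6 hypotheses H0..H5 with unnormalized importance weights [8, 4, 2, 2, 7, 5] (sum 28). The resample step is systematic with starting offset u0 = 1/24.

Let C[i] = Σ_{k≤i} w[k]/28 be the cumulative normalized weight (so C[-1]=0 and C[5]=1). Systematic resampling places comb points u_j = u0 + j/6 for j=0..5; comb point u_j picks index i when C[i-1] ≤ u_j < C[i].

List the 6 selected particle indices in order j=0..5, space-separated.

C = [2/7, 3/7, 1/2, 4/7, 23/28, 1]
j=0: u_0=1/24 ∈ [0, 2/7) → index 0
j=1: u_1=5/24 ∈ [0, 2/7) → index 0
j=2: u_2=3/8 ∈ [2/7, 3/7) → index 1
j=3: u_3=13/24 ∈ [1/2, 4/7) → index 3
j=4: u_4=17/24 ∈ [4/7, 23/28) → index 4
j=5: u_5=7/8 ∈ [23/28, 1) → index 5

0 0 1 3 4 5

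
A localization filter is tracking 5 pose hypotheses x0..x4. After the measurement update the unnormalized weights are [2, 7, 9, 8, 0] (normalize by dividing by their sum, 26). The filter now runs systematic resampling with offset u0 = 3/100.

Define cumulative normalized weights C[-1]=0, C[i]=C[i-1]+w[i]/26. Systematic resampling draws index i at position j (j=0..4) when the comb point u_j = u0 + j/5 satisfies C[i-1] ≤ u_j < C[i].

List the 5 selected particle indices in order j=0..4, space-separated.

C = [1/13, 9/26, 9/13, 1, 1]
j=0: u_0=3/100 ∈ [0, 1/13) → index 0
j=1: u_1=23/100 ∈ [1/13, 9/26) → index 1
j=2: u_2=43/100 ∈ [9/26, 9/13) → index 2
j=3: u_3=63/100 ∈ [9/26, 9/13) → index 2
j=4: u_4=83/100 ∈ [9/13, 1) → index 3

0 1 2 2 3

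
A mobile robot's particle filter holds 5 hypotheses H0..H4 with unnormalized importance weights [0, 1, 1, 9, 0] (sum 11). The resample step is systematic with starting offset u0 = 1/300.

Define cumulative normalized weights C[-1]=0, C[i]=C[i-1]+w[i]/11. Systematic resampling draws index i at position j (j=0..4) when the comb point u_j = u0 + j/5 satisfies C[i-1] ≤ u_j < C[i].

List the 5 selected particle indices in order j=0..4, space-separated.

C = [0, 1/11, 2/11, 1, 1]
j=0: u_0=1/300 ∈ [0, 1/11) → index 1
j=1: u_1=61/300 ∈ [2/11, 1) → index 3
j=2: u_2=121/300 ∈ [2/11, 1) → index 3
j=3: u_3=181/300 ∈ [2/11, 1) → index 3
j=4: u_4=241/300 ∈ [2/11, 1) → index 3

1 3 3 3 3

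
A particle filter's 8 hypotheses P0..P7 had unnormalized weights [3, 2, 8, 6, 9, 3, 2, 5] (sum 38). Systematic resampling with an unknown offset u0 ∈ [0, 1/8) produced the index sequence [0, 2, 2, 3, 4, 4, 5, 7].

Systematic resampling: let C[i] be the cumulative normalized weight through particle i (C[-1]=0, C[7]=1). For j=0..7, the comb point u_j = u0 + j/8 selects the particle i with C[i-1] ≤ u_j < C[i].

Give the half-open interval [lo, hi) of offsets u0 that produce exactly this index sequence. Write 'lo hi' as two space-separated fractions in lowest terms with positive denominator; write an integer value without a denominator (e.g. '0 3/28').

1/152 5/76

C = [3/38, 5/38, 13/38, 1/2, 14/19, 31/38, 33/38, 1]
j=0 picked index 0: u0 ∈ [0, 3/38)
j=1 picked index 2: u0 ∈ [1/152, 33/152)
j=2 picked index 2: u0 ∈ [-9/76, 7/76)
j=3 picked index 3: u0 ∈ [-5/152, 1/8)
j=4 picked index 4: u0 ∈ [0, 9/38)
j=5 picked index 4: u0 ∈ [-1/8, 17/152)
j=6 picked index 5: u0 ∈ [-1/76, 5/76)
j=7 picked index 7: u0 ∈ [-1/152, 1/8)
intersection: [1/152, 5/76)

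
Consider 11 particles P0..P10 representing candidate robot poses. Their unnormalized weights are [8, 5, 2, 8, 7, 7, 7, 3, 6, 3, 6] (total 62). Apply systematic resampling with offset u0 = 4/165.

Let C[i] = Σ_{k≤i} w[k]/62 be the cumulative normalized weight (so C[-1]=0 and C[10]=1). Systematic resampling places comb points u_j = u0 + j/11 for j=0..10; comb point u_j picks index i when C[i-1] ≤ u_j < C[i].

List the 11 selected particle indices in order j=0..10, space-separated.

0 0 1 3 4 4 5 6 7 8 10

C = [4/31, 13/62, 15/62, 23/62, 15/31, 37/62, 22/31, 47/62, 53/62, 28/31, 1]
j=0: u_0=4/165 ∈ [0, 4/31) → index 0
j=1: u_1=19/165 ∈ [0, 4/31) → index 0
j=2: u_2=34/165 ∈ [4/31, 13/62) → index 1
j=3: u_3=49/165 ∈ [15/62, 23/62) → index 3
j=4: u_4=64/165 ∈ [23/62, 15/31) → index 4
j=5: u_5=79/165 ∈ [23/62, 15/31) → index 4
j=6: u_6=94/165 ∈ [15/31, 37/62) → index 5
j=7: u_7=109/165 ∈ [37/62, 22/31) → index 6
j=8: u_8=124/165 ∈ [22/31, 47/62) → index 7
j=9: u_9=139/165 ∈ [47/62, 53/62) → index 8
j=10: u_10=14/15 ∈ [28/31, 1) → index 10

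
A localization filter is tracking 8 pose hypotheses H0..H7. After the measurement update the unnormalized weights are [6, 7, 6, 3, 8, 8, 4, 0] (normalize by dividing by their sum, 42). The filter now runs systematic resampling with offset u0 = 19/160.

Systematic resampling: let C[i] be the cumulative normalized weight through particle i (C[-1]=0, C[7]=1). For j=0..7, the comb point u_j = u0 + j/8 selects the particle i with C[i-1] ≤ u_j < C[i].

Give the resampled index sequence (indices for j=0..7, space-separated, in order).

C = [1/7, 13/42, 19/42, 11/21, 5/7, 19/21, 1, 1]
j=0: u_0=19/160 ∈ [0, 1/7) → index 0
j=1: u_1=39/160 ∈ [1/7, 13/42) → index 1
j=2: u_2=59/160 ∈ [13/42, 19/42) → index 2
j=3: u_3=79/160 ∈ [19/42, 11/21) → index 3
j=4: u_4=99/160 ∈ [11/21, 5/7) → index 4
j=5: u_5=119/160 ∈ [5/7, 19/21) → index 5
j=6: u_6=139/160 ∈ [5/7, 19/21) → index 5
j=7: u_7=159/160 ∈ [19/21, 1) → index 6

0 1 2 3 4 5 5 6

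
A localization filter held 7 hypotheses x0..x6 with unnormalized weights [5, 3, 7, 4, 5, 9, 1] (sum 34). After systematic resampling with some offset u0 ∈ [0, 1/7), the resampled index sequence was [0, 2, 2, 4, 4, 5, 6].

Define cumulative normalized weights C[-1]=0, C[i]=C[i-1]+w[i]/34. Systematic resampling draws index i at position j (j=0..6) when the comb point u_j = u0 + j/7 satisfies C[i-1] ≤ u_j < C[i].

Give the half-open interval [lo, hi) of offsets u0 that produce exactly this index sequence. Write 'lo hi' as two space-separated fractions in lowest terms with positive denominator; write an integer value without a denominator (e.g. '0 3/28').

C = [5/34, 4/17, 15/34, 19/34, 12/17, 33/34, 1]
j=0 picked index 0: u0 ∈ [0, 5/34)
j=1 picked index 2: u0 ∈ [11/119, 71/238)
j=2 picked index 2: u0 ∈ [-6/119, 37/238)
j=3 picked index 4: u0 ∈ [31/238, 33/119)
j=4 picked index 4: u0 ∈ [-3/238, 16/119)
j=5 picked index 5: u0 ∈ [-1/119, 61/238)
j=6 picked index 6: u0 ∈ [27/238, 1/7)
intersection: [31/238, 16/119)

31/238 16/119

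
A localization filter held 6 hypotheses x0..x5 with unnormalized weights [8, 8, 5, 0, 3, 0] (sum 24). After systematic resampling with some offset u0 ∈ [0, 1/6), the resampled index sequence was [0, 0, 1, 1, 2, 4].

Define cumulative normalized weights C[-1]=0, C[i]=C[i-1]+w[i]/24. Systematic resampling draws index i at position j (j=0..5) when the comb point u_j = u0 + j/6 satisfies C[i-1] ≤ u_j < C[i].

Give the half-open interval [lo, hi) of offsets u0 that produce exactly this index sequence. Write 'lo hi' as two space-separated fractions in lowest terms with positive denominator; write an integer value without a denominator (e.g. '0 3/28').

1/24 1/6

C = [1/3, 2/3, 7/8, 7/8, 1, 1]
j=0 picked index 0: u0 ∈ [0, 1/3)
j=1 picked index 0: u0 ∈ [-1/6, 1/6)
j=2 picked index 1: u0 ∈ [0, 1/3)
j=3 picked index 1: u0 ∈ [-1/6, 1/6)
j=4 picked index 2: u0 ∈ [0, 5/24)
j=5 picked index 4: u0 ∈ [1/24, 1/6)
intersection: [1/24, 1/6)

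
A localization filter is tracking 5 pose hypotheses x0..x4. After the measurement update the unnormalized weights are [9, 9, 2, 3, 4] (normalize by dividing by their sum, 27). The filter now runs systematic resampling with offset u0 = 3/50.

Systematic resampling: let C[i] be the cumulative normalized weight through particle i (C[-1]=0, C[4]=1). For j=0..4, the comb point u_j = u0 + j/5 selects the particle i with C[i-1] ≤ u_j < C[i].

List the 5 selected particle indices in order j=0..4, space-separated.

C = [1/3, 2/3, 20/27, 23/27, 1]
j=0: u_0=3/50 ∈ [0, 1/3) → index 0
j=1: u_1=13/50 ∈ [0, 1/3) → index 0
j=2: u_2=23/50 ∈ [1/3, 2/3) → index 1
j=3: u_3=33/50 ∈ [1/3, 2/3) → index 1
j=4: u_4=43/50 ∈ [23/27, 1) → index 4

0 0 1 1 4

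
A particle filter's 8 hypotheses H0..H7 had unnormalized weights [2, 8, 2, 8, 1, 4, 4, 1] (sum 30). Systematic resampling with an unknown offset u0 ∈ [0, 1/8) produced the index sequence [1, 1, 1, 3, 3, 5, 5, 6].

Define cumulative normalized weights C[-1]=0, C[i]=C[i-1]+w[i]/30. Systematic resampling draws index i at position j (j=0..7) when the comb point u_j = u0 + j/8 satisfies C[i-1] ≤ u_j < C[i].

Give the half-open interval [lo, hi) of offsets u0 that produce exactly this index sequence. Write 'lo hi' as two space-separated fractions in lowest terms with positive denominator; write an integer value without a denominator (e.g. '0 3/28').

3/40 1/12

C = [1/15, 1/3, 2/5, 2/3, 7/10, 5/6, 29/30, 1]
j=0 picked index 1: u0 ∈ [1/15, 1/3)
j=1 picked index 1: u0 ∈ [-7/120, 5/24)
j=2 picked index 1: u0 ∈ [-11/60, 1/12)
j=3 picked index 3: u0 ∈ [1/40, 7/24)
j=4 picked index 3: u0 ∈ [-1/10, 1/6)
j=5 picked index 5: u0 ∈ [3/40, 5/24)
j=6 picked index 5: u0 ∈ [-1/20, 1/12)
j=7 picked index 6: u0 ∈ [-1/24, 11/120)
intersection: [3/40, 1/12)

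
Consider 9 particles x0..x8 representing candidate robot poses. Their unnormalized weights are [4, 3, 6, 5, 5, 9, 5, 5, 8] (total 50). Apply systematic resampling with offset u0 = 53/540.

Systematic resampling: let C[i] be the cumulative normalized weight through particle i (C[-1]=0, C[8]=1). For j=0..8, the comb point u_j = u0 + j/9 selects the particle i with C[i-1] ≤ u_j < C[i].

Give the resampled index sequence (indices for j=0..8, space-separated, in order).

1 2 3 4 5 6 7 8 8

C = [2/25, 7/50, 13/50, 9/25, 23/50, 16/25, 37/50, 21/25, 1]
j=0: u_0=53/540 ∈ [2/25, 7/50) → index 1
j=1: u_1=113/540 ∈ [7/50, 13/50) → index 2
j=2: u_2=173/540 ∈ [13/50, 9/25) → index 3
j=3: u_3=233/540 ∈ [9/25, 23/50) → index 4
j=4: u_4=293/540 ∈ [23/50, 16/25) → index 5
j=5: u_5=353/540 ∈ [16/25, 37/50) → index 6
j=6: u_6=413/540 ∈ [37/50, 21/25) → index 7
j=7: u_7=473/540 ∈ [21/25, 1) → index 8
j=8: u_8=533/540 ∈ [21/25, 1) → index 8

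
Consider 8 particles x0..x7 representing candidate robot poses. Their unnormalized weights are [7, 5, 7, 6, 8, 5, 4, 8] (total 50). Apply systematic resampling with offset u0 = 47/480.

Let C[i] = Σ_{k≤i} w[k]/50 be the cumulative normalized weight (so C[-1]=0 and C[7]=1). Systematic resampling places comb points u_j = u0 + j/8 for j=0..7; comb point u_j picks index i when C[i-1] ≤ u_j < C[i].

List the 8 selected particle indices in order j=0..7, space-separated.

0 1 2 3 4 5 7 7

C = [7/50, 6/25, 19/50, 1/2, 33/50, 19/25, 21/25, 1]
j=0: u_0=47/480 ∈ [0, 7/50) → index 0
j=1: u_1=107/480 ∈ [7/50, 6/25) → index 1
j=2: u_2=167/480 ∈ [6/25, 19/50) → index 2
j=3: u_3=227/480 ∈ [19/50, 1/2) → index 3
j=4: u_4=287/480 ∈ [1/2, 33/50) → index 4
j=5: u_5=347/480 ∈ [33/50, 19/25) → index 5
j=6: u_6=407/480 ∈ [21/25, 1) → index 7
j=7: u_7=467/480 ∈ [21/25, 1) → index 7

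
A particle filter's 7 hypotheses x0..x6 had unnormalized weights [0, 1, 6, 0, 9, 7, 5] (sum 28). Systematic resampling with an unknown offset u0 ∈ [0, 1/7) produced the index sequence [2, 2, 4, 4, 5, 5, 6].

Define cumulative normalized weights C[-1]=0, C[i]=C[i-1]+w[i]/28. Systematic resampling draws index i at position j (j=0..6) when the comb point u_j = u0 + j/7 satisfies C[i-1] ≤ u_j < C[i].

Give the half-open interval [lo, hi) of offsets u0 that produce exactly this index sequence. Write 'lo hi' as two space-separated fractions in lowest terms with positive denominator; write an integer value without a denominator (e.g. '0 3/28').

1/28 3/28

C = [0, 1/28, 1/4, 1/4, 4/7, 23/28, 1]
j=0 picked index 2: u0 ∈ [1/28, 1/4)
j=1 picked index 2: u0 ∈ [-3/28, 3/28)
j=2 picked index 4: u0 ∈ [-1/28, 2/7)
j=3 picked index 4: u0 ∈ [-5/28, 1/7)
j=4 picked index 5: u0 ∈ [0, 1/4)
j=5 picked index 5: u0 ∈ [-1/7, 3/28)
j=6 picked index 6: u0 ∈ [-1/28, 1/7)
intersection: [1/28, 3/28)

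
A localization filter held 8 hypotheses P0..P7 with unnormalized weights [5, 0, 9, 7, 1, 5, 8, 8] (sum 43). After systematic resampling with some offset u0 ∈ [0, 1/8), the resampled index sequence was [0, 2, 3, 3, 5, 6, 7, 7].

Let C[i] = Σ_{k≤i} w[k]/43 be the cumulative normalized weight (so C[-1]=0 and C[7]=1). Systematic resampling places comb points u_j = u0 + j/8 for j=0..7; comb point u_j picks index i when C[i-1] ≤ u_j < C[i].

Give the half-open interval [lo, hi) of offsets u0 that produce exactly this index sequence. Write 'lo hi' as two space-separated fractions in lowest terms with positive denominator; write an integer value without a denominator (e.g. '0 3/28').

13/172 39/344

C = [5/43, 5/43, 14/43, 21/43, 22/43, 27/43, 35/43, 1]
j=0 picked index 0: u0 ∈ [0, 5/43)
j=1 picked index 2: u0 ∈ [-3/344, 69/344)
j=2 picked index 3: u0 ∈ [13/172, 41/172)
j=3 picked index 3: u0 ∈ [-17/344, 39/344)
j=4 picked index 5: u0 ∈ [1/86, 11/86)
j=5 picked index 6: u0 ∈ [1/344, 65/344)
j=6 picked index 7: u0 ∈ [11/172, 1/4)
j=7 picked index 7: u0 ∈ [-21/344, 1/8)
intersection: [13/172, 39/344)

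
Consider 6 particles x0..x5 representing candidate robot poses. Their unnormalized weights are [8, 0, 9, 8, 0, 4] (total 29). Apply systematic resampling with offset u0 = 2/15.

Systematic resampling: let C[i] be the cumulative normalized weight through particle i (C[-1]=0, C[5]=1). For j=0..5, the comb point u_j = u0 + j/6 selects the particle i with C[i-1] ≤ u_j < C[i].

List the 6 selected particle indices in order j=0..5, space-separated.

C = [8/29, 8/29, 17/29, 25/29, 25/29, 1]
j=0: u_0=2/15 ∈ [0, 8/29) → index 0
j=1: u_1=3/10 ∈ [8/29, 17/29) → index 2
j=2: u_2=7/15 ∈ [8/29, 17/29) → index 2
j=3: u_3=19/30 ∈ [17/29, 25/29) → index 3
j=4: u_4=4/5 ∈ [17/29, 25/29) → index 3
j=5: u_5=29/30 ∈ [25/29, 1) → index 5

0 2 2 3 3 5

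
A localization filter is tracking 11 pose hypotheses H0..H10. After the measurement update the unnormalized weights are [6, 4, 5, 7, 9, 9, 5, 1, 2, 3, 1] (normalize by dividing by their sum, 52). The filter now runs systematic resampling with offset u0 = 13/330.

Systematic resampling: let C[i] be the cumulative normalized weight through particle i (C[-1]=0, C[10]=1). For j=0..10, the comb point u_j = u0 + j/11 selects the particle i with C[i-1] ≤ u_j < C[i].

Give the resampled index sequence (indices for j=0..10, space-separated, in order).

C = [3/26, 5/26, 15/52, 11/26, 31/52, 10/13, 45/52, 23/26, 12/13, 51/52, 1]
j=0: u_0=13/330 ∈ [0, 3/26) → index 0
j=1: u_1=43/330 ∈ [3/26, 5/26) → index 1
j=2: u_2=73/330 ∈ [5/26, 15/52) → index 2
j=3: u_3=103/330 ∈ [15/52, 11/26) → index 3
j=4: u_4=133/330 ∈ [15/52, 11/26) → index 3
j=5: u_5=163/330 ∈ [11/26, 31/52) → index 4
j=6: u_6=193/330 ∈ [11/26, 31/52) → index 4
j=7: u_7=223/330 ∈ [31/52, 10/13) → index 5
j=8: u_8=23/30 ∈ [31/52, 10/13) → index 5
j=9: u_9=283/330 ∈ [10/13, 45/52) → index 6
j=10: u_10=313/330 ∈ [12/13, 51/52) → index 9

0 1 2 3 3 4 4 5 5 6 9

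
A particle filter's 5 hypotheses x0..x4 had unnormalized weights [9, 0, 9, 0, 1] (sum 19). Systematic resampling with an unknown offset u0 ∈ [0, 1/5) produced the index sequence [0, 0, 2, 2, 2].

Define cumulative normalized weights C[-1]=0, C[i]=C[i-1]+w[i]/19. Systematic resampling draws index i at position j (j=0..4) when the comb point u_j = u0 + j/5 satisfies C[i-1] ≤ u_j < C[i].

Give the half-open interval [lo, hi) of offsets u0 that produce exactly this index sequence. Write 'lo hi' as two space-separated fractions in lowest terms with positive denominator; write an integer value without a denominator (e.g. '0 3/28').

7/95 14/95

C = [9/19, 9/19, 18/19, 18/19, 1]
j=0 picked index 0: u0 ∈ [0, 9/19)
j=1 picked index 0: u0 ∈ [-1/5, 26/95)
j=2 picked index 2: u0 ∈ [7/95, 52/95)
j=3 picked index 2: u0 ∈ [-12/95, 33/95)
j=4 picked index 2: u0 ∈ [-31/95, 14/95)
intersection: [7/95, 14/95)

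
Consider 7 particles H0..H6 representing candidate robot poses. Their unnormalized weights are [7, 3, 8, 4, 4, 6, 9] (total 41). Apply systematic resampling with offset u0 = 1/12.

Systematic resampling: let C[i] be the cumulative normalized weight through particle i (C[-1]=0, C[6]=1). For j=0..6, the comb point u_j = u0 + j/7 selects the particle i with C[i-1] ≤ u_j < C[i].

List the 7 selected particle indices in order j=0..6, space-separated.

C = [7/41, 10/41, 18/41, 22/41, 26/41, 32/41, 1]
j=0: u_0=1/12 ∈ [0, 7/41) → index 0
j=1: u_1=19/84 ∈ [7/41, 10/41) → index 1
j=2: u_2=31/84 ∈ [10/41, 18/41) → index 2
j=3: u_3=43/84 ∈ [18/41, 22/41) → index 3
j=4: u_4=55/84 ∈ [26/41, 32/41) → index 5
j=5: u_5=67/84 ∈ [32/41, 1) → index 6
j=6: u_6=79/84 ∈ [32/41, 1) → index 6

0 1 2 3 5 6 6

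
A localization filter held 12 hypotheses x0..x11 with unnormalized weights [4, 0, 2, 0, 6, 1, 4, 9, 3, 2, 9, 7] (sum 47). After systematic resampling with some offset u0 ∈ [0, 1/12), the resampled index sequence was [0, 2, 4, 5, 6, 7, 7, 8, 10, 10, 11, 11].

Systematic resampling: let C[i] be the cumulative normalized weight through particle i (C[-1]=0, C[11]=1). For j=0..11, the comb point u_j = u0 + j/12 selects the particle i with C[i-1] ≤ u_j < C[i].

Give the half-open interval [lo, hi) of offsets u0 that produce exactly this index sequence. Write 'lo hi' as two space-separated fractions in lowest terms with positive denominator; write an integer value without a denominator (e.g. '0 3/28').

5/282 5/188

C = [4/47, 4/47, 6/47, 6/47, 12/47, 13/47, 17/47, 26/47, 29/47, 31/47, 40/47, 1]
j=0 picked index 0: u0 ∈ [0, 4/47)
j=1 picked index 2: u0 ∈ [1/564, 25/564)
j=2 picked index 4: u0 ∈ [-11/282, 25/282)
j=3 picked index 5: u0 ∈ [1/188, 5/188)
j=4 picked index 6: u0 ∈ [-8/141, 4/141)
j=5 picked index 7: u0 ∈ [-31/564, 77/564)
j=6 picked index 7: u0 ∈ [-13/94, 5/94)
j=7 picked index 8: u0 ∈ [-17/564, 19/564)
j=8 picked index 10: u0 ∈ [-1/141, 26/141)
j=9 picked index 10: u0 ∈ [-17/188, 19/188)
j=10 picked index 11: u0 ∈ [5/282, 1/6)
j=11 picked index 11: u0 ∈ [-37/564, 1/12)
intersection: [5/282, 5/188)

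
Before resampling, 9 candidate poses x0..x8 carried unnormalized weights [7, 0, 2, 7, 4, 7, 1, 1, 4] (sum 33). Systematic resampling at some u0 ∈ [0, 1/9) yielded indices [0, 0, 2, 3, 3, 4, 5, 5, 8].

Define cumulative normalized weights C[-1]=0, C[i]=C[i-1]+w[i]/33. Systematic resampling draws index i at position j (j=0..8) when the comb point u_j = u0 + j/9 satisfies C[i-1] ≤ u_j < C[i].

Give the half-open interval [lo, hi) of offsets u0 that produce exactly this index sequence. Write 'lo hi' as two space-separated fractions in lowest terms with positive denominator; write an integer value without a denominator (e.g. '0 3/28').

0 4/99

C = [7/33, 7/33, 3/11, 16/33, 20/33, 9/11, 28/33, 29/33, 1]
j=0 picked index 0: u0 ∈ [0, 7/33)
j=1 picked index 0: u0 ∈ [-1/9, 10/99)
j=2 picked index 2: u0 ∈ [-1/99, 5/99)
j=3 picked index 3: u0 ∈ [-2/33, 5/33)
j=4 picked index 3: u0 ∈ [-17/99, 4/99)
j=5 picked index 4: u0 ∈ [-7/99, 5/99)
j=6 picked index 5: u0 ∈ [-2/33, 5/33)
j=7 picked index 5: u0 ∈ [-17/99, 4/99)
j=8 picked index 8: u0 ∈ [-1/99, 1/9)
intersection: [0, 4/99)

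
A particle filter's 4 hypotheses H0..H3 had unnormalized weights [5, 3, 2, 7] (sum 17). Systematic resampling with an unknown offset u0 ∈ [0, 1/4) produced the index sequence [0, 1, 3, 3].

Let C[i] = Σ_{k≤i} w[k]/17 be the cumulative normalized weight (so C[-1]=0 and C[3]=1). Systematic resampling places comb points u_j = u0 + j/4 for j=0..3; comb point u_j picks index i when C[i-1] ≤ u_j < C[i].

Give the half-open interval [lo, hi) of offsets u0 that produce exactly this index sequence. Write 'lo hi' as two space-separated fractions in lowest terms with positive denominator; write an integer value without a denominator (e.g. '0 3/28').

C = [5/17, 8/17, 10/17, 1]
j=0 picked index 0: u0 ∈ [0, 5/17)
j=1 picked index 1: u0 ∈ [3/68, 15/68)
j=2 picked index 3: u0 ∈ [3/34, 1/2)
j=3 picked index 3: u0 ∈ [-11/68, 1/4)
intersection: [3/34, 15/68)

3/34 15/68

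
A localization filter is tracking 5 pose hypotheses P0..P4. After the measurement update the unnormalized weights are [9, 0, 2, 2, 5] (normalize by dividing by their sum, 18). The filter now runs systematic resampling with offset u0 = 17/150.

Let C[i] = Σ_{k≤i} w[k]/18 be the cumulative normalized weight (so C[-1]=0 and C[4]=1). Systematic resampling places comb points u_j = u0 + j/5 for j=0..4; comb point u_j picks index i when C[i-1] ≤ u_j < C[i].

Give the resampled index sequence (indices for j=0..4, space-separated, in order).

C = [1/2, 1/2, 11/18, 13/18, 1]
j=0: u_0=17/150 ∈ [0, 1/2) → index 0
j=1: u_1=47/150 ∈ [0, 1/2) → index 0
j=2: u_2=77/150 ∈ [1/2, 11/18) → index 2
j=3: u_3=107/150 ∈ [11/18, 13/18) → index 3
j=4: u_4=137/150 ∈ [13/18, 1) → index 4

0 0 2 3 4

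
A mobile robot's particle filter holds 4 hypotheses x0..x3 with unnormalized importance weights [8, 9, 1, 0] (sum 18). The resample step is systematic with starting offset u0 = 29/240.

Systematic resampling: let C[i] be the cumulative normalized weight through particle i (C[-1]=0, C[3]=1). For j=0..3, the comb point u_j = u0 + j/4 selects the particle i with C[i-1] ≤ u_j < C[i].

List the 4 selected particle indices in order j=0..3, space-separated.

C = [4/9, 17/18, 1, 1]
j=0: u_0=29/240 ∈ [0, 4/9) → index 0
j=1: u_1=89/240 ∈ [0, 4/9) → index 0
j=2: u_2=149/240 ∈ [4/9, 17/18) → index 1
j=3: u_3=209/240 ∈ [4/9, 17/18) → index 1

0 0 1 1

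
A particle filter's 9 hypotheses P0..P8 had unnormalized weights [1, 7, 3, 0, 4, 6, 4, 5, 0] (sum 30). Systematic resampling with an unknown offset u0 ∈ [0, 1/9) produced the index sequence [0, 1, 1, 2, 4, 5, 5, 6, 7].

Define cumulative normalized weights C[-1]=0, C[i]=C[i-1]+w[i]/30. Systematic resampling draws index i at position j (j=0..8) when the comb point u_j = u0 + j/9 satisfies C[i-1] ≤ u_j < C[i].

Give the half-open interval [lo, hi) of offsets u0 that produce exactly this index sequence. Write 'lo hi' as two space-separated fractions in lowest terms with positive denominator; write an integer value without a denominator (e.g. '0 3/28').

C = [1/30, 4/15, 11/30, 11/30, 1/2, 7/10, 5/6, 1, 1]
j=0 picked index 0: u0 ∈ [0, 1/30)
j=1 picked index 1: u0 ∈ [-7/90, 7/45)
j=2 picked index 1: u0 ∈ [-17/90, 2/45)
j=3 picked index 2: u0 ∈ [-1/15, 1/30)
j=4 picked index 4: u0 ∈ [-7/90, 1/18)
j=5 picked index 5: u0 ∈ [-1/18, 13/90)
j=6 picked index 5: u0 ∈ [-1/6, 1/30)
j=7 picked index 6: u0 ∈ [-7/90, 1/18)
j=8 picked index 7: u0 ∈ [-1/18, 1/9)
intersection: [0, 1/30)

0 1/30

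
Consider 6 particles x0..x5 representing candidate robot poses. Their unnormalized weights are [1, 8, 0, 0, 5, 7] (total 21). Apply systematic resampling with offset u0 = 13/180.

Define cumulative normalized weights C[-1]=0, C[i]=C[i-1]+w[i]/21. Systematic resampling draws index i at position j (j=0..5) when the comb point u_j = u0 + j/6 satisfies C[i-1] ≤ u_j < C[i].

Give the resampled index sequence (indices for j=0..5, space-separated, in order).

1 1 1 4 5 5

C = [1/21, 3/7, 3/7, 3/7, 2/3, 1]
j=0: u_0=13/180 ∈ [1/21, 3/7) → index 1
j=1: u_1=43/180 ∈ [1/21, 3/7) → index 1
j=2: u_2=73/180 ∈ [1/21, 3/7) → index 1
j=3: u_3=103/180 ∈ [3/7, 2/3) → index 4
j=4: u_4=133/180 ∈ [2/3, 1) → index 5
j=5: u_5=163/180 ∈ [2/3, 1) → index 5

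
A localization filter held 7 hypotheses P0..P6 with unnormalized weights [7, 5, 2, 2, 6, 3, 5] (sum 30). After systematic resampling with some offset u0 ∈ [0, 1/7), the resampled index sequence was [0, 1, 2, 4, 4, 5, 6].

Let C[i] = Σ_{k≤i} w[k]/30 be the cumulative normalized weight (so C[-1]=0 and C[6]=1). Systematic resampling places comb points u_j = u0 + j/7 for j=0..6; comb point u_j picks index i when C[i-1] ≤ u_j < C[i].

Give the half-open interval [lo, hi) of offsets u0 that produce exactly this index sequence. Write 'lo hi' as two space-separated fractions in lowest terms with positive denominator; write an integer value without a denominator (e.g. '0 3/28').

4/35 5/42

C = [7/30, 2/5, 7/15, 8/15, 11/15, 5/6, 1]
j=0 picked index 0: u0 ∈ [0, 7/30)
j=1 picked index 1: u0 ∈ [19/210, 9/35)
j=2 picked index 2: u0 ∈ [4/35, 19/105)
j=3 picked index 4: u0 ∈ [11/105, 32/105)
j=4 picked index 4: u0 ∈ [-4/105, 17/105)
j=5 picked index 5: u0 ∈ [2/105, 5/42)
j=6 picked index 6: u0 ∈ [-1/42, 1/7)
intersection: [4/35, 5/42)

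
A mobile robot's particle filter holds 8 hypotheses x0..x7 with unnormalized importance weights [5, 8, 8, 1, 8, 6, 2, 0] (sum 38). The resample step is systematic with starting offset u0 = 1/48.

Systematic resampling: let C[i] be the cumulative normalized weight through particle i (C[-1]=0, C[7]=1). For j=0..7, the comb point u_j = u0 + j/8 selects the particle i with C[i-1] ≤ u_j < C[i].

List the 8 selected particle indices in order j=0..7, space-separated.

0 1 1 2 2 4 4 5

C = [5/38, 13/38, 21/38, 11/19, 15/19, 18/19, 1, 1]
j=0: u_0=1/48 ∈ [0, 5/38) → index 0
j=1: u_1=7/48 ∈ [5/38, 13/38) → index 1
j=2: u_2=13/48 ∈ [5/38, 13/38) → index 1
j=3: u_3=19/48 ∈ [13/38, 21/38) → index 2
j=4: u_4=25/48 ∈ [13/38, 21/38) → index 2
j=5: u_5=31/48 ∈ [11/19, 15/19) → index 4
j=6: u_6=37/48 ∈ [11/19, 15/19) → index 4
j=7: u_7=43/48 ∈ [15/19, 18/19) → index 5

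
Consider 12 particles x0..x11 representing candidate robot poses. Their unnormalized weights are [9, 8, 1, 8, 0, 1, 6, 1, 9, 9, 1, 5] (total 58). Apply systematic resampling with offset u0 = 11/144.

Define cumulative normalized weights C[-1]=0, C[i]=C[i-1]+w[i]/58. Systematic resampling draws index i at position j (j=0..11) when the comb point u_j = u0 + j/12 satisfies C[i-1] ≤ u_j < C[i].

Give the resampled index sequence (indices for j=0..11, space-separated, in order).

C = [9/58, 17/58, 9/29, 13/29, 13/29, 27/58, 33/58, 17/29, 43/58, 26/29, 53/58, 1]
j=0: u_0=11/144 ∈ [0, 9/58) → index 0
j=1: u_1=23/144 ∈ [9/58, 17/58) → index 1
j=2: u_2=35/144 ∈ [9/58, 17/58) → index 1
j=3: u_3=47/144 ∈ [9/29, 13/29) → index 3
j=4: u_4=59/144 ∈ [9/29, 13/29) → index 3
j=5: u_5=71/144 ∈ [27/58, 33/58) → index 6
j=6: u_6=83/144 ∈ [33/58, 17/29) → index 7
j=7: u_7=95/144 ∈ [17/29, 43/58) → index 8
j=8: u_8=107/144 ∈ [43/58, 26/29) → index 9
j=9: u_9=119/144 ∈ [43/58, 26/29) → index 9
j=10: u_10=131/144 ∈ [26/29, 53/58) → index 10
j=11: u_11=143/144 ∈ [53/58, 1) → index 11

0 1 1 3 3 6 7 8 9 9 10 11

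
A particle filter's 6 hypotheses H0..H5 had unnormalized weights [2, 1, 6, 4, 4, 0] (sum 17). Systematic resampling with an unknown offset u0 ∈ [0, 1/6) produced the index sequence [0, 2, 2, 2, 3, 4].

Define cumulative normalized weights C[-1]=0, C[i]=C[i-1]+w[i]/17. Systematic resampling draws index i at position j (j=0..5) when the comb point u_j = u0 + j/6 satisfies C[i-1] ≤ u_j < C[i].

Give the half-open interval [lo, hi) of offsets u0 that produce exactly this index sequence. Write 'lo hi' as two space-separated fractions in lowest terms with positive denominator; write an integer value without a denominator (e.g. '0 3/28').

C = [2/17, 3/17, 9/17, 13/17, 1, 1]
j=0 picked index 0: u0 ∈ [0, 2/17)
j=1 picked index 2: u0 ∈ [1/102, 37/102)
j=2 picked index 2: u0 ∈ [-8/51, 10/51)
j=3 picked index 2: u0 ∈ [-11/34, 1/34)
j=4 picked index 3: u0 ∈ [-7/51, 5/51)
j=5 picked index 4: u0 ∈ [-7/102, 1/6)
intersection: [1/102, 1/34)

1/102 1/34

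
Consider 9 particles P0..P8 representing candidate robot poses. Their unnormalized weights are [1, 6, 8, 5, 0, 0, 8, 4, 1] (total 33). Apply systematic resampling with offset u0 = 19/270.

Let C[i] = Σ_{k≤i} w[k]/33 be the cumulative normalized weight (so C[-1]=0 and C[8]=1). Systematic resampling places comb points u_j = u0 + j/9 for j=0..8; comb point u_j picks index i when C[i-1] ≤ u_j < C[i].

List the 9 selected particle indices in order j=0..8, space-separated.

1 1 2 2 3 6 6 6 7

C = [1/33, 7/33, 5/11, 20/33, 20/33, 20/33, 28/33, 32/33, 1]
j=0: u_0=19/270 ∈ [1/33, 7/33) → index 1
j=1: u_1=49/270 ∈ [1/33, 7/33) → index 1
j=2: u_2=79/270 ∈ [7/33, 5/11) → index 2
j=3: u_3=109/270 ∈ [7/33, 5/11) → index 2
j=4: u_4=139/270 ∈ [5/11, 20/33) → index 3
j=5: u_5=169/270 ∈ [20/33, 28/33) → index 6
j=6: u_6=199/270 ∈ [20/33, 28/33) → index 6
j=7: u_7=229/270 ∈ [20/33, 28/33) → index 6
j=8: u_8=259/270 ∈ [28/33, 32/33) → index 7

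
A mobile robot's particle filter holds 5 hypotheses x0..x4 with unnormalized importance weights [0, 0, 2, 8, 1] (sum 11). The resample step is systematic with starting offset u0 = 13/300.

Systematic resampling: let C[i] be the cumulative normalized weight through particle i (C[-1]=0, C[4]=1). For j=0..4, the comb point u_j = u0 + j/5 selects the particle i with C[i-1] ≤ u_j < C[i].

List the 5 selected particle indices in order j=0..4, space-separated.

2 3 3 3 3

C = [0, 0, 2/11, 10/11, 1]
j=0: u_0=13/300 ∈ [0, 2/11) → index 2
j=1: u_1=73/300 ∈ [2/11, 10/11) → index 3
j=2: u_2=133/300 ∈ [2/11, 10/11) → index 3
j=3: u_3=193/300 ∈ [2/11, 10/11) → index 3
j=4: u_4=253/300 ∈ [2/11, 10/11) → index 3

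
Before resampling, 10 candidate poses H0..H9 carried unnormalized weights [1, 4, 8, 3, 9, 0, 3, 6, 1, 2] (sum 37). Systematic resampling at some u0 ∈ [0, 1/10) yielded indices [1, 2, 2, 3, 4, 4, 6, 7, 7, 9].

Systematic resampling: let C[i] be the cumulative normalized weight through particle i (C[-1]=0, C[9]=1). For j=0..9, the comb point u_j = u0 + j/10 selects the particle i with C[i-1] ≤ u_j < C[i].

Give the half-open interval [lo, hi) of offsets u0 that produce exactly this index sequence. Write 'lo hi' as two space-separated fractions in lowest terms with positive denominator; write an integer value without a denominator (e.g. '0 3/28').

C = [1/37, 5/37, 13/37, 16/37, 25/37, 25/37, 28/37, 34/37, 35/37, 1]
j=0 picked index 1: u0 ∈ [1/37, 5/37)
j=1 picked index 2: u0 ∈ [13/370, 93/370)
j=2 picked index 2: u0 ∈ [-12/185, 28/185)
j=3 picked index 3: u0 ∈ [19/370, 49/370)
j=4 picked index 4: u0 ∈ [6/185, 51/185)
j=5 picked index 4: u0 ∈ [-5/74, 13/74)
j=6 picked index 6: u0 ∈ [14/185, 29/185)
j=7 picked index 7: u0 ∈ [21/370, 81/370)
j=8 picked index 7: u0 ∈ [-8/185, 22/185)
j=9 picked index 9: u0 ∈ [17/370, 1/10)
intersection: [14/185, 1/10)

14/185 1/10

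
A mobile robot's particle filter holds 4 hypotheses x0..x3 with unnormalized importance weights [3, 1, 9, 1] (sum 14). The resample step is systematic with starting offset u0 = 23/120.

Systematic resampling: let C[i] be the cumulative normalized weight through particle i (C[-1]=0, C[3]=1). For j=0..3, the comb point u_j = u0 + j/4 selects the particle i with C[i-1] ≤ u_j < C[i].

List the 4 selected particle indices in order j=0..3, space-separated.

0 2 2 3

C = [3/14, 2/7, 13/14, 1]
j=0: u_0=23/120 ∈ [0, 3/14) → index 0
j=1: u_1=53/120 ∈ [2/7, 13/14) → index 2
j=2: u_2=83/120 ∈ [2/7, 13/14) → index 2
j=3: u_3=113/120 ∈ [13/14, 1) → index 3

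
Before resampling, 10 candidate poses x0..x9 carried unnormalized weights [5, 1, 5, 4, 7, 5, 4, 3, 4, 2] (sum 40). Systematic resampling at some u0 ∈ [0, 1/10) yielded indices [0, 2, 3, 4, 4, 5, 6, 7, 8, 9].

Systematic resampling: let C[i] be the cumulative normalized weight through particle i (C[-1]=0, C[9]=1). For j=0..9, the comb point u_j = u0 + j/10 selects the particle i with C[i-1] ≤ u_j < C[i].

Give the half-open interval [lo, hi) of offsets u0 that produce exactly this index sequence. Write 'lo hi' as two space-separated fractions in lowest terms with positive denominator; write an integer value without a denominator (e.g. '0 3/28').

C = [1/8, 3/20, 11/40, 3/8, 11/20, 27/40, 31/40, 17/20, 19/20, 1]
j=0 picked index 0: u0 ∈ [0, 1/8)
j=1 picked index 2: u0 ∈ [1/20, 7/40)
j=2 picked index 3: u0 ∈ [3/40, 7/40)
j=3 picked index 4: u0 ∈ [3/40, 1/4)
j=4 picked index 4: u0 ∈ [-1/40, 3/20)
j=5 picked index 5: u0 ∈ [1/20, 7/40)
j=6 picked index 6: u0 ∈ [3/40, 7/40)
j=7 picked index 7: u0 ∈ [3/40, 3/20)
j=8 picked index 8: u0 ∈ [1/20, 3/20)
j=9 picked index 9: u0 ∈ [1/20, 1/10)
intersection: [3/40, 1/10)

3/40 1/10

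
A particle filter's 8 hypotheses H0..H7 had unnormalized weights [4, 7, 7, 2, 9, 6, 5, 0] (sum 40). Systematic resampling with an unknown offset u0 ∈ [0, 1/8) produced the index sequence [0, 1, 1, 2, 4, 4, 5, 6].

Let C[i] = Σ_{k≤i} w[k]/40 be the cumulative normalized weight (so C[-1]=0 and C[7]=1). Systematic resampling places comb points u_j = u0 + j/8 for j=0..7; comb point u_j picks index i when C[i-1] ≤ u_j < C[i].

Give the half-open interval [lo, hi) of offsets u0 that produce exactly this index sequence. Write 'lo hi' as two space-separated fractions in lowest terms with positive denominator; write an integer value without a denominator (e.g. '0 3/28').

C = [1/10, 11/40, 9/20, 1/2, 29/40, 7/8, 1, 1]
j=0 picked index 0: u0 ∈ [0, 1/10)
j=1 picked index 1: u0 ∈ [-1/40, 3/20)
j=2 picked index 1: u0 ∈ [-3/20, 1/40)
j=3 picked index 2: u0 ∈ [-1/10, 3/40)
j=4 picked index 4: u0 ∈ [0, 9/40)
j=5 picked index 4: u0 ∈ [-1/8, 1/10)
j=6 picked index 5: u0 ∈ [-1/40, 1/8)
j=7 picked index 6: u0 ∈ [0, 1/8)
intersection: [0, 1/40)

0 1/40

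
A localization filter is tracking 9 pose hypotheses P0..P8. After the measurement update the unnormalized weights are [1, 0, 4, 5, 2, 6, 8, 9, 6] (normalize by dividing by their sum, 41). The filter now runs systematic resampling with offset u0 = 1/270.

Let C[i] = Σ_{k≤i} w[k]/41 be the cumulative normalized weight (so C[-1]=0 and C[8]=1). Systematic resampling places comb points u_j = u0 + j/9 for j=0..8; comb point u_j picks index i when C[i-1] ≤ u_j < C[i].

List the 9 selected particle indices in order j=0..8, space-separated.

0 2 3 5 6 6 7 7 8

C = [1/41, 1/41, 5/41, 10/41, 12/41, 18/41, 26/41, 35/41, 1]
j=0: u_0=1/270 ∈ [0, 1/41) → index 0
j=1: u_1=31/270 ∈ [1/41, 5/41) → index 2
j=2: u_2=61/270 ∈ [5/41, 10/41) → index 3
j=3: u_3=91/270 ∈ [12/41, 18/41) → index 5
j=4: u_4=121/270 ∈ [18/41, 26/41) → index 6
j=5: u_5=151/270 ∈ [18/41, 26/41) → index 6
j=6: u_6=181/270 ∈ [26/41, 35/41) → index 7
j=7: u_7=211/270 ∈ [26/41, 35/41) → index 7
j=8: u_8=241/270 ∈ [35/41, 1) → index 8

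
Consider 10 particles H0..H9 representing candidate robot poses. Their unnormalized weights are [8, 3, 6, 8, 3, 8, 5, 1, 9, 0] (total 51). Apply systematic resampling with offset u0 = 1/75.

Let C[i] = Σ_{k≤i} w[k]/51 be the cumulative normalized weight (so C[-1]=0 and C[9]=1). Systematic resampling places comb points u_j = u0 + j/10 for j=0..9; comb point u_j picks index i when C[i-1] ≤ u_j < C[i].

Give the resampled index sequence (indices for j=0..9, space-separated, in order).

C = [8/51, 11/51, 1/3, 25/51, 28/51, 12/17, 41/51, 14/17, 1, 1]
j=0: u_0=1/75 ∈ [0, 8/51) → index 0
j=1: u_1=17/150 ∈ [0, 8/51) → index 0
j=2: u_2=16/75 ∈ [8/51, 11/51) → index 1
j=3: u_3=47/150 ∈ [11/51, 1/3) → index 2
j=4: u_4=31/75 ∈ [1/3, 25/51) → index 3
j=5: u_5=77/150 ∈ [25/51, 28/51) → index 4
j=6: u_6=46/75 ∈ [28/51, 12/17) → index 5
j=7: u_7=107/150 ∈ [12/17, 41/51) → index 6
j=8: u_8=61/75 ∈ [41/51, 14/17) → index 7
j=9: u_9=137/150 ∈ [14/17, 1) → index 8

0 0 1 2 3 4 5 6 7 8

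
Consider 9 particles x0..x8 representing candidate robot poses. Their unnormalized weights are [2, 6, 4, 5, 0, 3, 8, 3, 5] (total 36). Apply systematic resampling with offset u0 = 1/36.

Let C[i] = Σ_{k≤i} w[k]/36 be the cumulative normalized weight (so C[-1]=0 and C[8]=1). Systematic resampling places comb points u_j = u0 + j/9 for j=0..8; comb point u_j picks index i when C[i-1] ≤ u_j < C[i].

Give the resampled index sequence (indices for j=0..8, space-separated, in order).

0 1 2 3 5 6 6 7 8

C = [1/18, 2/9, 1/3, 17/36, 17/36, 5/9, 7/9, 31/36, 1]
j=0: u_0=1/36 ∈ [0, 1/18) → index 0
j=1: u_1=5/36 ∈ [1/18, 2/9) → index 1
j=2: u_2=1/4 ∈ [2/9, 1/3) → index 2
j=3: u_3=13/36 ∈ [1/3, 17/36) → index 3
j=4: u_4=17/36 ∈ [17/36, 5/9) → index 5
j=5: u_5=7/12 ∈ [5/9, 7/9) → index 6
j=6: u_6=25/36 ∈ [5/9, 7/9) → index 6
j=7: u_7=29/36 ∈ [7/9, 31/36) → index 7
j=8: u_8=11/12 ∈ [31/36, 1) → index 8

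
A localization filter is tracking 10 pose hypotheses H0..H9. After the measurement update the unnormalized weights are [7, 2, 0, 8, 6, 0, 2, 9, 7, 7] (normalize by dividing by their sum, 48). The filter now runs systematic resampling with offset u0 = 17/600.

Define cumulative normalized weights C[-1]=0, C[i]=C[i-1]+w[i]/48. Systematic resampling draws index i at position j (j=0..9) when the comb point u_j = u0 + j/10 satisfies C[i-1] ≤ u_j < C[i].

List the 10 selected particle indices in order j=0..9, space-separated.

C = [7/48, 3/16, 3/16, 17/48, 23/48, 23/48, 25/48, 17/24, 41/48, 1]
j=0: u_0=17/600 ∈ [0, 7/48) → index 0
j=1: u_1=77/600 ∈ [0, 7/48) → index 0
j=2: u_2=137/600 ∈ [3/16, 17/48) → index 3
j=3: u_3=197/600 ∈ [3/16, 17/48) → index 3
j=4: u_4=257/600 ∈ [17/48, 23/48) → index 4
j=5: u_5=317/600 ∈ [25/48, 17/24) → index 7
j=6: u_6=377/600 ∈ [25/48, 17/24) → index 7
j=7: u_7=437/600 ∈ [17/24, 41/48) → index 8
j=8: u_8=497/600 ∈ [17/24, 41/48) → index 8
j=9: u_9=557/600 ∈ [41/48, 1) → index 9

0 0 3 3 4 7 7 8 8 9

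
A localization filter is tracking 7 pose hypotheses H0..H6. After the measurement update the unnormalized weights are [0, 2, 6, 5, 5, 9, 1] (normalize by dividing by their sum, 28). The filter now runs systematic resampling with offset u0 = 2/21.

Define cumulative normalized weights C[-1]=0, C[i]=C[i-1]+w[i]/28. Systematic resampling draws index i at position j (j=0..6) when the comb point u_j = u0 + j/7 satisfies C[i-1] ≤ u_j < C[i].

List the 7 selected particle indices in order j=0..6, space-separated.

C = [0, 1/14, 2/7, 13/28, 9/14, 27/28, 1]
j=0: u_0=2/21 ∈ [1/14, 2/7) → index 2
j=1: u_1=5/21 ∈ [1/14, 2/7) → index 2
j=2: u_2=8/21 ∈ [2/7, 13/28) → index 3
j=3: u_3=11/21 ∈ [13/28, 9/14) → index 4
j=4: u_4=2/3 ∈ [9/14, 27/28) → index 5
j=5: u_5=17/21 ∈ [9/14, 27/28) → index 5
j=6: u_6=20/21 ∈ [9/14, 27/28) → index 5

2 2 3 4 5 5 5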